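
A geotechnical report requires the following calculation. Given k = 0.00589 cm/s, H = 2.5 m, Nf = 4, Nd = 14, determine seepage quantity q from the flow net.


Convert k to m/s for unit consistency with H:
k = 0.00589 cm/s = 0.00589 / 100 m/s = 5.89e-05 m/s
Using q = k * H * Nf / Nd
Nf / Nd = 4 / 14 = 0.2857
q = 5.89e-05 * 2.5 * 0.2857
q = 4.207e-05 m^3/s per m


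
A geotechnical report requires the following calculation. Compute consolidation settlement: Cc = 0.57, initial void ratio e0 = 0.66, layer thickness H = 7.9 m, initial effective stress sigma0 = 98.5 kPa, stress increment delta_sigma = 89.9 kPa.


Result: 0.764 m

Derivation:
Using Sc = Cc * H / (1 + e0) * log10((sigma0 + delta_sigma) / sigma0)
Stress ratio = (98.5 + 89.9) / 98.5 = 1.91269
log10(1.91269) = 0.281645
Cc * H / (1 + e0) = 0.57 * 7.9 / (1 + 0.66) = 2.71265
Sc = 2.71265 * 0.281645
Sc = 0.764 m


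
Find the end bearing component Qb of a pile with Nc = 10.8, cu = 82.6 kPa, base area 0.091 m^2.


Result: 81.18 kN

Derivation:
Using Qb = Nc * cu * Ab
Qb = 10.8 * 82.6 * 0.091
Qb = 81.18 kN


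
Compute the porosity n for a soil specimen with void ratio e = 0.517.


Result: 0.3408

Derivation:
Using the relation n = e / (1 + e)
n = 0.517 / (1 + 0.517)
n = 0.517 / 1.517
n = 0.3408


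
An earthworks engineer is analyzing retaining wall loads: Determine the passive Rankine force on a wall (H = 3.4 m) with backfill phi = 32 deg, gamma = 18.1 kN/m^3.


Compute passive earth pressure coefficient:
Kp = tan^2(45 + phi/2) = tan^2(61.0) = 3.254588
Compute passive force:
Pp = 0.5 * Kp * gamma * H^2
Pp = 0.5 * 3.254588 * 18.1 * 3.4^2
Pp = 340.49 kN/m


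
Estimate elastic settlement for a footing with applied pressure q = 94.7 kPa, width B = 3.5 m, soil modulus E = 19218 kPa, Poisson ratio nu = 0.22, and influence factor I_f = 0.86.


Using Se = q * B * (1 - nu^2) * I_f / E
1 - nu^2 = 1 - 0.22^2 = 0.9516
Se = 94.7 * 3.5 * 0.9516 * 0.86 / 19218
Se = 0.014114 m
Convert to mm: Se = 0.014114 * 1000 = 14.114 mm


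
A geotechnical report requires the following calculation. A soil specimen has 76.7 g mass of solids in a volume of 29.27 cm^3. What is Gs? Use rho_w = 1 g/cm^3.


Using Gs = m_s / (V_s * rho_w)
Since rho_w = 1 g/cm^3:
Gs = 76.7 / 29.27
Gs = 2.62


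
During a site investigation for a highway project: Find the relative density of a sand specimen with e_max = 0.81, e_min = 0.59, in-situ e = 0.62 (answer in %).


Using Dr = (e_max - e) / (e_max - e_min) * 100
e_max - e = 0.81 - 0.62 = 0.19
e_max - e_min = 0.81 - 0.59 = 0.22
Dr = 0.19 / 0.22 * 100
Dr = 86.36 %


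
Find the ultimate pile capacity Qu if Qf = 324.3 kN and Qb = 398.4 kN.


Using Qu = Qf + Qb
Qu = 324.3 + 398.4
Qu = 722.7 kN


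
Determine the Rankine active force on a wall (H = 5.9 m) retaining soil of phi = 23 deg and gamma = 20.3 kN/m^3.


Result: 154.79 kN/m

Derivation:
Compute active earth pressure coefficient:
Ka = tan^2(45 - phi/2) = tan^2(33.5) = 0.438092
Compute active force:
Pa = 0.5 * Ka * gamma * H^2
Pa = 0.5 * 0.438092 * 20.3 * 5.9^2
Pa = 154.79 kN/m


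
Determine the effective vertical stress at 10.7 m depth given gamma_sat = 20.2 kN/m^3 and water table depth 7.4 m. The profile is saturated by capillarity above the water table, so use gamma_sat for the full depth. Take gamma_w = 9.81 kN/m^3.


Total stress = gamma_sat * depth
sigma = 20.2 * 10.7 = 216.14 kPa
Pore water pressure u = gamma_w * (depth - d_wt)
u = 9.81 * (10.7 - 7.4) = 32.373 kPa
Effective stress = sigma - u
sigma' = 216.14 - 32.373 = 183.77 kPa


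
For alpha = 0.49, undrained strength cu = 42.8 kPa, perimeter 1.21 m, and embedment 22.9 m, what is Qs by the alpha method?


Using Qs = alpha * cu * perimeter * L
Qs = 0.49 * 42.8 * 1.21 * 22.9
Qs = 581.11 kN


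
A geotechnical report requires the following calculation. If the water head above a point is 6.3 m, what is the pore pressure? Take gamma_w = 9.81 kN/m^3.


Result: 61.8 kPa

Derivation:
Using u = gamma_w * h_w
u = 9.81 * 6.3
u = 61.8 kPa


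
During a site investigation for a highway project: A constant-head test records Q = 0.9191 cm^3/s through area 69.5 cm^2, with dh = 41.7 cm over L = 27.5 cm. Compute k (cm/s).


Compute hydraulic gradient:
i = dh / L = 41.7 / 27.5 = 1.51636
Then apply Darcy's law:
k = Q / (A * i)
k = 0.9191 / (69.5 * 1.51636)
k = 0.9191 / 105.387
k = 0.008721 cm/s


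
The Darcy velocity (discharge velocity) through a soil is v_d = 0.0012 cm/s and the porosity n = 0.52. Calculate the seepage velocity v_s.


Result: 0.00231 cm/s

Derivation:
Using v_s = v_d / n
v_s = 0.0012 / 0.52
v_s = 0.00231 cm/s


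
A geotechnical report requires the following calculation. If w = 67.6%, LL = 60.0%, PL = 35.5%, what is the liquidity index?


Result: 1.31

Derivation:
First compute the plasticity index:
PI = LL - PL = 60.0 - 35.5 = 24.5
Then compute the liquidity index:
LI = (w - PL) / PI
LI = (67.6 - 35.5) / 24.5
LI = 1.31


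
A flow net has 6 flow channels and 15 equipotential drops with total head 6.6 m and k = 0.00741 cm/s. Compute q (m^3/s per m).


Result: 0.0001956 m^3/s per m

Derivation:
Convert k to m/s for unit consistency with H:
k = 0.00741 cm/s = 0.00741 / 100 m/s = 7.41e-05 m/s
Using q = k * H * Nf / Nd
Nf / Nd = 6 / 15 = 0.4
q = 7.41e-05 * 6.6 * 0.4
q = 0.0001956 m^3/s per m


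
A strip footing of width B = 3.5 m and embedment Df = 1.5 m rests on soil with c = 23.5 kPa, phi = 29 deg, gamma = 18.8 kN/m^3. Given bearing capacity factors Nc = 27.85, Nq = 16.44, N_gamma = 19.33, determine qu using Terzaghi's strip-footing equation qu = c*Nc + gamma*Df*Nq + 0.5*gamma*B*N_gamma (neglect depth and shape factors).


Result: 1754.04 kPa

Derivation:
Compute qu = c*Nc + gamma*Df*Nq + 0.5*gamma*B*N_gamma
Term 1: 23.5 * 27.85 = 654.475
Term 2: 18.8 * 1.5 * 16.44 = 463.608
Term 3: 0.5 * 18.8 * 3.5 * 19.33 = 635.957
qu = 654.475 + 463.608 + 635.957
qu = 1754.04 kPa


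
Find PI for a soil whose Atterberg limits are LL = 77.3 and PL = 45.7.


Using PI = LL - PL
PI = 77.3 - 45.7
PI = 31.6


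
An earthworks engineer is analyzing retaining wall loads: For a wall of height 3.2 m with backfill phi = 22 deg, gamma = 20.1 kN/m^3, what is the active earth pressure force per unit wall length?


Result: 46.82 kN/m

Derivation:
Compute active earth pressure coefficient:
Ka = tan^2(45 - phi/2) = tan^2(34.0) = 0.454962
Compute active force:
Pa = 0.5 * Ka * gamma * H^2
Pa = 0.5 * 0.454962 * 20.1 * 3.2^2
Pa = 46.82 kN/m


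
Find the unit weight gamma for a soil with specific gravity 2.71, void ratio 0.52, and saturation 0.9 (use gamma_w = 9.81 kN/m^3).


Using gamma = gamma_w * (Gs + S*e) / (1 + e)
Numerator: Gs + S*e = 2.71 + 0.9*0.52 = 3.178
Denominator: 1 + e = 1 + 0.52 = 1.52
gamma = 9.81 * 3.178 / 1.52
gamma = 20.511 kN/m^3


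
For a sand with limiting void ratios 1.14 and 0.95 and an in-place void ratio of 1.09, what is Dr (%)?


Using Dr = (e_max - e) / (e_max - e_min) * 100
e_max - e = 1.14 - 1.09 = 0.05
e_max - e_min = 1.14 - 0.95 = 0.19
Dr = 0.05 / 0.19 * 100
Dr = 26.32 %


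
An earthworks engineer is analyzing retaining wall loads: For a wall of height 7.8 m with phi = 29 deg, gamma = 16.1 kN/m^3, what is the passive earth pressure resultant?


Result: 1411.52 kN/m

Derivation:
Compute passive earth pressure coefficient:
Kp = tan^2(45 + phi/2) = tan^2(59.5) = 2.88206
Compute passive force:
Pp = 0.5 * Kp * gamma * H^2
Pp = 0.5 * 2.88206 * 16.1 * 7.8^2
Pp = 1411.52 kN/m


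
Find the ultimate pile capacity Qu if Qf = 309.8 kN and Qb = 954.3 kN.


Using Qu = Qf + Qb
Qu = 309.8 + 954.3
Qu = 1264.1 kN


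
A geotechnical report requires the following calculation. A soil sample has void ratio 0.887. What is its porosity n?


Result: 0.4701

Derivation:
Using the relation n = e / (1 + e)
n = 0.887 / (1 + 0.887)
n = 0.887 / 1.887
n = 0.4701


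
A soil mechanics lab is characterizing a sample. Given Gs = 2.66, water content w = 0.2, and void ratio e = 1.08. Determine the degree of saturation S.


Using S = Gs * w / e
S = 2.66 * 0.2 / 1.08
S = 0.4926


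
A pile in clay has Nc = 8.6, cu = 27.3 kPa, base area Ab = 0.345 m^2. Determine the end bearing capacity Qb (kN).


Using Qb = Nc * cu * Ab
Qb = 8.6 * 27.3 * 0.345
Qb = 81.0 kN


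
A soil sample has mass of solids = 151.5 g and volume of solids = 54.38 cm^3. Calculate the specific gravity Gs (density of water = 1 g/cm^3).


Using Gs = m_s / (V_s * rho_w)
Since rho_w = 1 g/cm^3:
Gs = 151.5 / 54.38
Gs = 2.786


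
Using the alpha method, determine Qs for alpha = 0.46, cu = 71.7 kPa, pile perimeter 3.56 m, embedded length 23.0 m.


Result: 2700.57 kN

Derivation:
Using Qs = alpha * cu * perimeter * L
Qs = 0.46 * 71.7 * 3.56 * 23.0
Qs = 2700.57 kN


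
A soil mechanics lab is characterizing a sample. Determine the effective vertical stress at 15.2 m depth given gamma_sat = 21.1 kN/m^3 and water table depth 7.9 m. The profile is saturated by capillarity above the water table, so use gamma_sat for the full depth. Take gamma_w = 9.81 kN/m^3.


Total stress = gamma_sat * depth
sigma = 21.1 * 15.2 = 320.72 kPa
Pore water pressure u = gamma_w * (depth - d_wt)
u = 9.81 * (15.2 - 7.9) = 71.613 kPa
Effective stress = sigma - u
sigma' = 320.72 - 71.613 = 249.11 kPa


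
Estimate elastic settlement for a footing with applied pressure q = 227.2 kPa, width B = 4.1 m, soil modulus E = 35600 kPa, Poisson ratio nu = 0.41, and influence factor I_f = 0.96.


Using Se = q * B * (1 - nu^2) * I_f / E
1 - nu^2 = 1 - 0.41^2 = 0.8319
Se = 227.2 * 4.1 * 0.8319 * 0.96 / 35600
Se = 0.020897 m
Convert to mm: Se = 0.020897 * 1000 = 20.897 mm


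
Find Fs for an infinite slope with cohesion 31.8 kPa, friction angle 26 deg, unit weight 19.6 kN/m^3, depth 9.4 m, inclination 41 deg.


Result: 0.91

Derivation:
Using Fs = c / (gamma*H*sin(beta)*cos(beta)) + tan(phi)/tan(beta)
Cohesion contribution = 31.8 / (19.6*9.4*sin(41)*cos(41))
Cohesion contribution = 0.348594
Friction contribution = tan(26)/tan(41) = 0.561072
Fs = 0.348594 + 0.561072
Fs = 0.91


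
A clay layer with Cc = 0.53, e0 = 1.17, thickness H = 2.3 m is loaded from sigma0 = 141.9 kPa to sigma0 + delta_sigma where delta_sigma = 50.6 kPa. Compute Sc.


Using Sc = Cc * H / (1 + e0) * log10((sigma0 + delta_sigma) / sigma0)
Stress ratio = (141.9 + 50.6) / 141.9 = 1.35659
log10(1.35659) = 0.132448
Cc * H / (1 + e0) = 0.53 * 2.3 / (1 + 1.17) = 0.561751
Sc = 0.561751 * 0.132448
Sc = 0.0744 m


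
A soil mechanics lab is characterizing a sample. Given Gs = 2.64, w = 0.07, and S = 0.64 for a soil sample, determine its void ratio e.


Using the relation e = Gs * w / S
e = 2.64 * 0.07 / 0.64
e = 0.2888


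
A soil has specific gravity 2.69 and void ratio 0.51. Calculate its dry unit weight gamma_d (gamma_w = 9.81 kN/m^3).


Using gamma_d = Gs * gamma_w / (1 + e)
gamma_d = 2.69 * 9.81 / (1 + 0.51)
gamma_d = 2.69 * 9.81 / 1.51
gamma_d = 17.476 kN/m^3


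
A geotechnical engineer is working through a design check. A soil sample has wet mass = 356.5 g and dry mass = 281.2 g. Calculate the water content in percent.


Using w = (m_wet - m_dry) / m_dry * 100
m_wet - m_dry = 356.5 - 281.2 = 75.3 g
w = 75.3 / 281.2 * 100
w = 26.78 %


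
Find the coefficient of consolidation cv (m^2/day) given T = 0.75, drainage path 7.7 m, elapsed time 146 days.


Using cv = T * H_dr^2 / t
H_dr^2 = 7.7^2 = 59.29
cv = 0.75 * 59.29 / 146
cv = 0.30457 m^2/day


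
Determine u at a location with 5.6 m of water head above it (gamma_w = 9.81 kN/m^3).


Using u = gamma_w * h_w
u = 9.81 * 5.6
u = 54.94 kPa


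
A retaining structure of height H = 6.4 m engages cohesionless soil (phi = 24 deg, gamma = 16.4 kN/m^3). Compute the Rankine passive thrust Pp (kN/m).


Result: 796.41 kN/m

Derivation:
Compute passive earth pressure coefficient:
Kp = tan^2(45 + phi/2) = tan^2(57.0) = 2.371184
Compute passive force:
Pp = 0.5 * Kp * gamma * H^2
Pp = 0.5 * 2.371184 * 16.4 * 6.4^2
Pp = 796.41 kN/m


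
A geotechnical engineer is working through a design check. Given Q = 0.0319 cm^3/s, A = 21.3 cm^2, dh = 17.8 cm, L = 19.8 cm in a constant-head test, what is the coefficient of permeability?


Result: 0.001666 cm/s

Derivation:
Compute hydraulic gradient:
i = dh / L = 17.8 / 19.8 = 0.89899
Then apply Darcy's law:
k = Q / (A * i)
k = 0.0319 / (21.3 * 0.89899)
k = 0.0319 / 19.1485
k = 0.001666 cm/s


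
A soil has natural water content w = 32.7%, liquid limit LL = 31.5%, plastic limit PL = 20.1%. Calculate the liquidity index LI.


First compute the plasticity index:
PI = LL - PL = 31.5 - 20.1 = 11.4
Then compute the liquidity index:
LI = (w - PL) / PI
LI = (32.7 - 20.1) / 11.4
LI = 1.105


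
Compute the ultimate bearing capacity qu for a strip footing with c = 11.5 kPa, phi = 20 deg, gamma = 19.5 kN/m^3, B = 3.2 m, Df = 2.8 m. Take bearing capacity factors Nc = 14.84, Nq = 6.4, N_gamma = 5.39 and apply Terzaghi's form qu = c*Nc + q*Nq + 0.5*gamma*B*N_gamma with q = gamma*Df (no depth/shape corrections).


Result: 688.27 kPa

Derivation:
Compute qu = c*Nc + gamma*Df*Nq + 0.5*gamma*B*N_gamma
Term 1: 11.5 * 14.84 = 170.66
Term 2: 19.5 * 2.8 * 6.4 = 349.44
Term 3: 0.5 * 19.5 * 3.2 * 5.39 = 168.168
qu = 170.66 + 349.44 + 168.168
qu = 688.27 kPa


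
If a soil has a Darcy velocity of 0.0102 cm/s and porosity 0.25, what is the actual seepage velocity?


Result: 0.0408 cm/s

Derivation:
Using v_s = v_d / n
v_s = 0.0102 / 0.25
v_s = 0.0408 cm/s


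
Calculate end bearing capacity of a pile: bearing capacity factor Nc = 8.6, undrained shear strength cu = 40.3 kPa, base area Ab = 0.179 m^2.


Using Qb = Nc * cu * Ab
Qb = 8.6 * 40.3 * 0.179
Qb = 62.04 kN


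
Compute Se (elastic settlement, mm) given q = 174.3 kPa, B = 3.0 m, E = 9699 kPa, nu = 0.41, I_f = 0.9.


Using Se = q * B * (1 - nu^2) * I_f / E
1 - nu^2 = 1 - 0.41^2 = 0.8319
Se = 174.3 * 3.0 * 0.8319 * 0.9 / 9699
Se = 0.040365 m
Convert to mm: Se = 0.040365 * 1000 = 40.365 mm


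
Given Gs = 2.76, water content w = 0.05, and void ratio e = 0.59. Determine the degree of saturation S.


Using S = Gs * w / e
S = 2.76 * 0.05 / 0.59
S = 0.2339


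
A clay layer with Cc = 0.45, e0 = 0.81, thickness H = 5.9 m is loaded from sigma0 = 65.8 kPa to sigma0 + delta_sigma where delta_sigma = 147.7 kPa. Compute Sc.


Using Sc = Cc * H / (1 + e0) * log10((sigma0 + delta_sigma) / sigma0)
Stress ratio = (65.8 + 147.7) / 65.8 = 3.24468
log10(3.24468) = 0.511172
Cc * H / (1 + e0) = 0.45 * 5.9 / (1 + 0.81) = 1.46685
Sc = 1.46685 * 0.511172
Sc = 0.7498 m


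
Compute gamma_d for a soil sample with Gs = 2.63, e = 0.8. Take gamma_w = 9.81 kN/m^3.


Using gamma_d = Gs * gamma_w / (1 + e)
gamma_d = 2.63 * 9.81 / (1 + 0.8)
gamma_d = 2.63 * 9.81 / 1.8
gamma_d = 14.333 kN/m^3


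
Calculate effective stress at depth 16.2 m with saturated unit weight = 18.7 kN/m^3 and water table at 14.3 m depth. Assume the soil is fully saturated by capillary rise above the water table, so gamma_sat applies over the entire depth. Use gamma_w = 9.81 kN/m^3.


Total stress = gamma_sat * depth
sigma = 18.7 * 16.2 = 302.94 kPa
Pore water pressure u = gamma_w * (depth - d_wt)
u = 9.81 * (16.2 - 14.3) = 18.639 kPa
Effective stress = sigma - u
sigma' = 302.94 - 18.639 = 284.3 kPa


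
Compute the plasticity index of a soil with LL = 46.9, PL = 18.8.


Using PI = LL - PL
PI = 46.9 - 18.8
PI = 28.1


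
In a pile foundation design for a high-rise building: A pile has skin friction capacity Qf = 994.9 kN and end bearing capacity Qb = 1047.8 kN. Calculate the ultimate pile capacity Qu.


Using Qu = Qf + Qb
Qu = 994.9 + 1047.8
Qu = 2042.7 kN


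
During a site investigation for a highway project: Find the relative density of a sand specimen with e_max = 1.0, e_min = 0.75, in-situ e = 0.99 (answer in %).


Result: 4.0 %

Derivation:
Using Dr = (e_max - e) / (e_max - e_min) * 100
e_max - e = 1.0 - 0.99 = 0.01
e_max - e_min = 1.0 - 0.75 = 0.25
Dr = 0.01 / 0.25 * 100
Dr = 4.0 %


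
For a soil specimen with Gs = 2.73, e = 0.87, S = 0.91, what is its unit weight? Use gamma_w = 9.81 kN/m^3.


Using gamma = gamma_w * (Gs + S*e) / (1 + e)
Numerator: Gs + S*e = 2.73 + 0.91*0.87 = 3.5217
Denominator: 1 + e = 1 + 0.87 = 1.87
gamma = 9.81 * 3.5217 / 1.87
gamma = 18.475 kN/m^3


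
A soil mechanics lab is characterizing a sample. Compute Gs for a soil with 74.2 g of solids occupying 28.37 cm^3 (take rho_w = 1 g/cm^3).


Result: 2.615

Derivation:
Using Gs = m_s / (V_s * rho_w)
Since rho_w = 1 g/cm^3:
Gs = 74.2 / 28.37
Gs = 2.615


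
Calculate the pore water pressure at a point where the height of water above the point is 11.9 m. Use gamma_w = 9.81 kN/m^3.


Result: 116.74 kPa

Derivation:
Using u = gamma_w * h_w
u = 9.81 * 11.9
u = 116.74 kPa


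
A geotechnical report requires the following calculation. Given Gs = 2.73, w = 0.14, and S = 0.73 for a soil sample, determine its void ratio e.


Using the relation e = Gs * w / S
e = 2.73 * 0.14 / 0.73
e = 0.5236


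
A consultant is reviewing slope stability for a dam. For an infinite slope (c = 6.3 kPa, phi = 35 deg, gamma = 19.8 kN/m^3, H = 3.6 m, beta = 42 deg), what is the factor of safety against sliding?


Result: 0.955

Derivation:
Using Fs = c / (gamma*H*sin(beta)*cos(beta)) + tan(phi)/tan(beta)
Cohesion contribution = 6.3 / (19.8*3.6*sin(42)*cos(42))
Cohesion contribution = 0.177741
Friction contribution = tan(35)/tan(42) = 0.777659
Fs = 0.177741 + 0.777659
Fs = 0.955


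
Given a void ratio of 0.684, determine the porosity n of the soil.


Result: 0.4062

Derivation:
Using the relation n = e / (1 + e)
n = 0.684 / (1 + 0.684)
n = 0.684 / 1.684
n = 0.4062


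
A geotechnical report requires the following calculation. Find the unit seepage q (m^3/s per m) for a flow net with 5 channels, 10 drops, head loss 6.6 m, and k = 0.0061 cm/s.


Convert k to m/s for unit consistency with H:
k = 0.0061 cm/s = 0.0061 / 100 m/s = 6.1e-05 m/s
Using q = k * H * Nf / Nd
Nf / Nd = 5 / 10 = 0.5
q = 6.1e-05 * 6.6 * 0.5
q = 0.0002013 m^3/s per m


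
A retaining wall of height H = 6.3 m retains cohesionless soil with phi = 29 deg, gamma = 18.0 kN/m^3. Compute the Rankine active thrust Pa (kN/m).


Compute active earth pressure coefficient:
Ka = tan^2(45 - phi/2) = tan^2(30.5) = 0.346974
Compute active force:
Pa = 0.5 * Ka * gamma * H^2
Pa = 0.5 * 0.346974 * 18.0 * 6.3^2
Pa = 123.94 kN/m


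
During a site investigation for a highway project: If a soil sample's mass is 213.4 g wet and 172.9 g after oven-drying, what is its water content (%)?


Using w = (m_wet - m_dry) / m_dry * 100
m_wet - m_dry = 213.4 - 172.9 = 40.5 g
w = 40.5 / 172.9 * 100
w = 23.42 %


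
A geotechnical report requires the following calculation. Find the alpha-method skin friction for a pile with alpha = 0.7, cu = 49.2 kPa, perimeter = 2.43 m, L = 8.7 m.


Result: 728.1 kN

Derivation:
Using Qs = alpha * cu * perimeter * L
Qs = 0.7 * 49.2 * 2.43 * 8.7
Qs = 728.1 kN


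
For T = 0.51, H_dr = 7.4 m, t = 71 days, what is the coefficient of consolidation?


Result: 0.39335 m^2/day

Derivation:
Using cv = T * H_dr^2 / t
H_dr^2 = 7.4^2 = 54.76
cv = 0.51 * 54.76 / 71
cv = 0.39335 m^2/day


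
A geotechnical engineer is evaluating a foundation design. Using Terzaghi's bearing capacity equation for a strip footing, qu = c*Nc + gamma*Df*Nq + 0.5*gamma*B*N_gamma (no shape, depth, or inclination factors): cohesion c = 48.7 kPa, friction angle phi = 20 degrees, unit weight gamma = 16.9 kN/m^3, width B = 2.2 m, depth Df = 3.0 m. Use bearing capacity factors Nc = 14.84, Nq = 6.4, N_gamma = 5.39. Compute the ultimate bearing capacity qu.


Compute qu = c*Nc + gamma*Df*Nq + 0.5*gamma*B*N_gamma
Term 1: 48.7 * 14.84 = 722.708
Term 2: 16.9 * 3.0 * 6.4 = 324.48
Term 3: 0.5 * 16.9 * 2.2 * 5.39 = 100.2001
qu = 722.708 + 324.48 + 100.2001
qu = 1147.39 kPa


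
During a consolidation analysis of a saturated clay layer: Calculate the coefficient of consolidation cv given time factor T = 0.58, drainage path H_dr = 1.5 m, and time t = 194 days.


Result: 0.00673 m^2/day

Derivation:
Using cv = T * H_dr^2 / t
H_dr^2 = 1.5^2 = 2.25
cv = 0.58 * 2.25 / 194
cv = 0.00673 m^2/day


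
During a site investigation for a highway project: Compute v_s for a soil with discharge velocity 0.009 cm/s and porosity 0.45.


Result: 0.02 cm/s

Derivation:
Using v_s = v_d / n
v_s = 0.009 / 0.45
v_s = 0.02 cm/s


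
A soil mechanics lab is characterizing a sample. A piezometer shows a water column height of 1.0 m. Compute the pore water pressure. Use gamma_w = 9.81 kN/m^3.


Using u = gamma_w * h_w
u = 9.81 * 1.0
u = 9.81 kPa


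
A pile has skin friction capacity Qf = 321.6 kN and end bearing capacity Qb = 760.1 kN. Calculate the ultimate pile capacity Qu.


Using Qu = Qf + Qb
Qu = 321.6 + 760.1
Qu = 1081.7 kN


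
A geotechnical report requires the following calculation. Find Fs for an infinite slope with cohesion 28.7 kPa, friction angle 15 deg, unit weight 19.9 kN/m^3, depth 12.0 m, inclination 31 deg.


Result: 0.718

Derivation:
Using Fs = c / (gamma*H*sin(beta)*cos(beta)) + tan(phi)/tan(beta)
Cohesion contribution = 28.7 / (19.9*12.0*sin(31)*cos(31))
Cohesion contribution = 0.272234
Friction contribution = tan(15)/tan(31) = 0.445942
Fs = 0.272234 + 0.445942
Fs = 0.718


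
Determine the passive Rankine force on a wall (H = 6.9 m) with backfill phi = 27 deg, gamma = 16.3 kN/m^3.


Compute passive earth pressure coefficient:
Kp = tan^2(45 + phi/2) = tan^2(58.5) = 2.66294
Compute passive force:
Pp = 0.5 * Kp * gamma * H^2
Pp = 0.5 * 2.66294 * 16.3 * 6.9^2
Pp = 1033.28 kN/m


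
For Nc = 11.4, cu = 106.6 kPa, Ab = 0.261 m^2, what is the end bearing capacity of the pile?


Using Qb = Nc * cu * Ab
Qb = 11.4 * 106.6 * 0.261
Qb = 317.18 kN


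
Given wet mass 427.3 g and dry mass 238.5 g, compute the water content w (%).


Using w = (m_wet - m_dry) / m_dry * 100
m_wet - m_dry = 427.3 - 238.5 = 188.8 g
w = 188.8 / 238.5 * 100
w = 79.16 %


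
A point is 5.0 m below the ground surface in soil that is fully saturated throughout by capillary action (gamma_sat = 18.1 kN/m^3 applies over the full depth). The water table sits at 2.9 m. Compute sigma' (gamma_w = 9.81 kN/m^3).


Result: 69.9 kPa

Derivation:
Total stress = gamma_sat * depth
sigma = 18.1 * 5.0 = 90.5 kPa
Pore water pressure u = gamma_w * (depth - d_wt)
u = 9.81 * (5.0 - 2.9) = 20.601 kPa
Effective stress = sigma - u
sigma' = 90.5 - 20.601 = 69.9 kPa


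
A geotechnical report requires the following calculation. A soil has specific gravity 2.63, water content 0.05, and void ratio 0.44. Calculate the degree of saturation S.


Using S = Gs * w / e
S = 2.63 * 0.05 / 0.44
S = 0.2989


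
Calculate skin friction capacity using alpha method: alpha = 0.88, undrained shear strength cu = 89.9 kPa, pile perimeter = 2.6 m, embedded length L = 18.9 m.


Using Qs = alpha * cu * perimeter * L
Qs = 0.88 * 89.9 * 2.6 * 18.9
Qs = 3887.56 kN


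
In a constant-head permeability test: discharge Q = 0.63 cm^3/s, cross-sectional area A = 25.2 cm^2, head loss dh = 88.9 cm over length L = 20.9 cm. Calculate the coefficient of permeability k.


Compute hydraulic gradient:
i = dh / L = 88.9 / 20.9 = 4.25359
Then apply Darcy's law:
k = Q / (A * i)
k = 0.63 / (25.2 * 4.25359)
k = 0.63 / 107.19
k = 0.005877 cm/s


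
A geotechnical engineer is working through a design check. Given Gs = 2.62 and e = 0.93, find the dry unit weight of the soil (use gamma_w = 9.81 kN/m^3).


Using gamma_d = Gs * gamma_w / (1 + e)
gamma_d = 2.62 * 9.81 / (1 + 0.93)
gamma_d = 2.62 * 9.81 / 1.93
gamma_d = 13.317 kN/m^3


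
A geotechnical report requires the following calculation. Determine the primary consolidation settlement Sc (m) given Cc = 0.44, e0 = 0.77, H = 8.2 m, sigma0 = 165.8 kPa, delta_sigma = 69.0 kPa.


Using Sc = Cc * H / (1 + e0) * log10((sigma0 + delta_sigma) / sigma0)
Stress ratio = (165.8 + 69.0) / 165.8 = 1.41616
log10(1.41616) = 0.151114
Cc * H / (1 + e0) = 0.44 * 8.2 / (1 + 0.77) = 2.03842
Sc = 2.03842 * 0.151114
Sc = 0.308 m


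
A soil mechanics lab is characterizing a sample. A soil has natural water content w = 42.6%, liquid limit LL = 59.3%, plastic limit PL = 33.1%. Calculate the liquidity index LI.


First compute the plasticity index:
PI = LL - PL = 59.3 - 33.1 = 26.2
Then compute the liquidity index:
LI = (w - PL) / PI
LI = (42.6 - 33.1) / 26.2
LI = 0.363


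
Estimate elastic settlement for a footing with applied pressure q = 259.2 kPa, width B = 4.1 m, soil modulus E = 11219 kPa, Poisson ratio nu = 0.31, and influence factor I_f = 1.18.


Result: 101.034 mm

Derivation:
Using Se = q * B * (1 - nu^2) * I_f / E
1 - nu^2 = 1 - 0.31^2 = 0.9039
Se = 259.2 * 4.1 * 0.9039 * 1.18 / 11219
Se = 0.101034 m
Convert to mm: Se = 0.101034 * 1000 = 101.034 mm


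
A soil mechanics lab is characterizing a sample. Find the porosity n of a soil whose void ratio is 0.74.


Using the relation n = e / (1 + e)
n = 0.74 / (1 + 0.74)
n = 0.74 / 1.74
n = 0.4253


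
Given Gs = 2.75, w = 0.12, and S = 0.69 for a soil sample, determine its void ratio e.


Result: 0.4783

Derivation:
Using the relation e = Gs * w / S
e = 2.75 * 0.12 / 0.69
e = 0.4783


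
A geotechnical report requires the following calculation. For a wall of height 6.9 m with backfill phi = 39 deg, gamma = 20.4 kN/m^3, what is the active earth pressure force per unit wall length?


Result: 110.48 kN/m

Derivation:
Compute active earth pressure coefficient:
Ka = tan^2(45 - phi/2) = tan^2(25.5) = 0.227506
Compute active force:
Pa = 0.5 * Ka * gamma * H^2
Pa = 0.5 * 0.227506 * 20.4 * 6.9^2
Pa = 110.48 kN/m


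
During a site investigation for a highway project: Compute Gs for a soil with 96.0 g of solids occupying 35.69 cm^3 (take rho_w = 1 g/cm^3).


Using Gs = m_s / (V_s * rho_w)
Since rho_w = 1 g/cm^3:
Gs = 96.0 / 35.69
Gs = 2.69


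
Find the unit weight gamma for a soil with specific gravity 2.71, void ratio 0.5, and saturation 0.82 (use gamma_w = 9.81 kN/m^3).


Using gamma = gamma_w * (Gs + S*e) / (1 + e)
Numerator: Gs + S*e = 2.71 + 0.82*0.5 = 3.12
Denominator: 1 + e = 1 + 0.5 = 1.5
gamma = 9.81 * 3.12 / 1.5
gamma = 20.405 kN/m^3


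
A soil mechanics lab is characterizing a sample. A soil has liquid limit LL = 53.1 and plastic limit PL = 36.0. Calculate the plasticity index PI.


Using PI = LL - PL
PI = 53.1 - 36.0
PI = 17.1


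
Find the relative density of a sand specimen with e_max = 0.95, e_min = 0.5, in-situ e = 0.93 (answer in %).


Using Dr = (e_max - e) / (e_max - e_min) * 100
e_max - e = 0.95 - 0.93 = 0.02
e_max - e_min = 0.95 - 0.5 = 0.45
Dr = 0.02 / 0.45 * 100
Dr = 4.44 %


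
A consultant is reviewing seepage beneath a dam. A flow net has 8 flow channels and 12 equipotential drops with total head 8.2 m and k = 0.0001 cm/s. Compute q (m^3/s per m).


Convert k to m/s for unit consistency with H:
k = 0.0001 cm/s = 0.0001 / 100 m/s = 1e-06 m/s
Using q = k * H * Nf / Nd
Nf / Nd = 8 / 12 = 0.6667
q = 1e-06 * 8.2 * 0.6667
q = 5.467e-06 m^3/s per m


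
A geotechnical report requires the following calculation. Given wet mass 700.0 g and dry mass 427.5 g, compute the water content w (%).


Result: 63.74 %

Derivation:
Using w = (m_wet - m_dry) / m_dry * 100
m_wet - m_dry = 700.0 - 427.5 = 272.5 g
w = 272.5 / 427.5 * 100
w = 63.74 %


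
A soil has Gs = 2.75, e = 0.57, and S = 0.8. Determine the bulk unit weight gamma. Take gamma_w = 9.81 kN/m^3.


Using gamma = gamma_w * (Gs + S*e) / (1 + e)
Numerator: Gs + S*e = 2.75 + 0.8*0.57 = 3.206
Denominator: 1 + e = 1 + 0.57 = 1.57
gamma = 9.81 * 3.206 / 1.57
gamma = 20.032 kN/m^3


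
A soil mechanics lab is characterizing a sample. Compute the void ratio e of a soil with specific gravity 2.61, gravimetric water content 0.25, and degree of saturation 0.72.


Using the relation e = Gs * w / S
e = 2.61 * 0.25 / 0.72
e = 0.9062


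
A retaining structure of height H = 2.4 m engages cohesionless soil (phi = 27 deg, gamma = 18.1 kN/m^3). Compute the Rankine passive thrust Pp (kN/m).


Compute passive earth pressure coefficient:
Kp = tan^2(45 + phi/2) = tan^2(58.5) = 2.66294
Compute passive force:
Pp = 0.5 * Kp * gamma * H^2
Pp = 0.5 * 2.66294 * 18.1 * 2.4^2
Pp = 138.81 kN/m


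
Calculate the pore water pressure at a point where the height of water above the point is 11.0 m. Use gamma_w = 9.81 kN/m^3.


Result: 107.91 kPa

Derivation:
Using u = gamma_w * h_w
u = 9.81 * 11.0
u = 107.91 kPa


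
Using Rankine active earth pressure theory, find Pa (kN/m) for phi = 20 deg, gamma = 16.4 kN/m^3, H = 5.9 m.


Compute active earth pressure coefficient:
Ka = tan^2(45 - phi/2) = tan^2(35.0) = 0.490291
Compute active force:
Pa = 0.5 * Ka * gamma * H^2
Pa = 0.5 * 0.490291 * 16.4 * 5.9^2
Pa = 139.95 kN/m


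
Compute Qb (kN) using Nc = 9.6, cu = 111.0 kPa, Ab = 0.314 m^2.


Using Qb = Nc * cu * Ab
Qb = 9.6 * 111.0 * 0.314
Qb = 334.6 kN


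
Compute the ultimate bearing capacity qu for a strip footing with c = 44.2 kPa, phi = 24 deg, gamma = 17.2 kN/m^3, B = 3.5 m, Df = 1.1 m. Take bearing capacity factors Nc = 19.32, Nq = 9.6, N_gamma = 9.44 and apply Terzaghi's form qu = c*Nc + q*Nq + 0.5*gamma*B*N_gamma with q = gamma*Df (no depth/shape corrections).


Compute qu = c*Nc + gamma*Df*Nq + 0.5*gamma*B*N_gamma
Term 1: 44.2 * 19.32 = 853.944
Term 2: 17.2 * 1.1 * 9.6 = 181.632
Term 3: 0.5 * 17.2 * 3.5 * 9.44 = 284.144
qu = 853.944 + 181.632 + 284.144
qu = 1319.72 kPa


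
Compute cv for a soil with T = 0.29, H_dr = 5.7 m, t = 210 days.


Using cv = T * H_dr^2 / t
H_dr^2 = 5.7^2 = 32.49
cv = 0.29 * 32.49 / 210
cv = 0.04487 m^2/day


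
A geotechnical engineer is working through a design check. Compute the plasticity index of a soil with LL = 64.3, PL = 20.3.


Result: 44.0

Derivation:
Using PI = LL - PL
PI = 64.3 - 20.3
PI = 44.0


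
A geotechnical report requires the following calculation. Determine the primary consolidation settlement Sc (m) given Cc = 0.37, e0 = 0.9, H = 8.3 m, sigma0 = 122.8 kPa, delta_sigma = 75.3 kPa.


Result: 0.3357 m

Derivation:
Using Sc = Cc * H / (1 + e0) * log10((sigma0 + delta_sigma) / sigma0)
Stress ratio = (122.8 + 75.3) / 122.8 = 1.61319
log10(1.61319) = 0.207686
Cc * H / (1 + e0) = 0.37 * 8.3 / (1 + 0.9) = 1.61632
Sc = 1.61632 * 0.207686
Sc = 0.3357 m


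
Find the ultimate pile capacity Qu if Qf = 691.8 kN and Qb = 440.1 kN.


Using Qu = Qf + Qb
Qu = 691.8 + 440.1
Qu = 1131.9 kN


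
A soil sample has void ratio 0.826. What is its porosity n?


Using the relation n = e / (1 + e)
n = 0.826 / (1 + 0.826)
n = 0.826 / 1.826
n = 0.4524


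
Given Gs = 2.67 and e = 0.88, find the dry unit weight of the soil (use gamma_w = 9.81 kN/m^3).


Using gamma_d = Gs * gamma_w / (1 + e)
gamma_d = 2.67 * 9.81 / (1 + 0.88)
gamma_d = 2.67 * 9.81 / 1.88
gamma_d = 13.932 kN/m^3


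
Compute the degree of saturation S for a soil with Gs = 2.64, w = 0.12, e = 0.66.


Using S = Gs * w / e
S = 2.64 * 0.12 / 0.66
S = 0.48


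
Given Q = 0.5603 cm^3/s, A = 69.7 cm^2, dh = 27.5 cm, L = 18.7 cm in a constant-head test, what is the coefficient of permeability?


Compute hydraulic gradient:
i = dh / L = 27.5 / 18.7 = 1.47059
Then apply Darcy's law:
k = Q / (A * i)
k = 0.5603 / (69.7 * 1.47059)
k = 0.5603 / 102.5
k = 0.005466 cm/s


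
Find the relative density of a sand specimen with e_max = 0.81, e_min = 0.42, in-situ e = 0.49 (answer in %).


Result: 82.05 %

Derivation:
Using Dr = (e_max - e) / (e_max - e_min) * 100
e_max - e = 0.81 - 0.49 = 0.32
e_max - e_min = 0.81 - 0.42 = 0.39
Dr = 0.32 / 0.39 * 100
Dr = 82.05 %


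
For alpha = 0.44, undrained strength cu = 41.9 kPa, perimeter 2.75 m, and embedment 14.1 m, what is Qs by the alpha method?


Using Qs = alpha * cu * perimeter * L
Qs = 0.44 * 41.9 * 2.75 * 14.1
Qs = 714.86 kN


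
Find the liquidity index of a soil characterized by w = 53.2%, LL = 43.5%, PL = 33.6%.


First compute the plasticity index:
PI = LL - PL = 43.5 - 33.6 = 9.9
Then compute the liquidity index:
LI = (w - PL) / PI
LI = (53.2 - 33.6) / 9.9
LI = 1.98


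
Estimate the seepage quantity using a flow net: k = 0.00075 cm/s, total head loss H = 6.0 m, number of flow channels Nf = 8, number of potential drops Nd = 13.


Convert k to m/s for unit consistency with H:
k = 0.00075 cm/s = 0.00075 / 100 m/s = 7.5e-06 m/s
Using q = k * H * Nf / Nd
Nf / Nd = 8 / 13 = 0.6154
q = 7.5e-06 * 6.0 * 0.6154
q = 2.769e-05 m^3/s per m


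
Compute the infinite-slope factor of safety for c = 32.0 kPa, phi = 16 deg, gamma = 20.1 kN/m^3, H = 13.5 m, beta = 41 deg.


Using Fs = c / (gamma*H*sin(beta)*cos(beta)) + tan(phi)/tan(beta)
Cohesion contribution = 32.0 / (20.1*13.5*sin(41)*cos(41))
Cohesion contribution = 0.238176
Friction contribution = tan(16)/tan(41) = 0.329863
Fs = 0.238176 + 0.329863
Fs = 0.568


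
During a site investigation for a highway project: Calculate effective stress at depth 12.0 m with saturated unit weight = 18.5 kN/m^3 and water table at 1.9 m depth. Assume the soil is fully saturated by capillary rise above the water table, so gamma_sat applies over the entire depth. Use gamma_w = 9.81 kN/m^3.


Total stress = gamma_sat * depth
sigma = 18.5 * 12.0 = 222.0 kPa
Pore water pressure u = gamma_w * (depth - d_wt)
u = 9.81 * (12.0 - 1.9) = 99.081 kPa
Effective stress = sigma - u
sigma' = 222.0 - 99.081 = 122.92 kPa


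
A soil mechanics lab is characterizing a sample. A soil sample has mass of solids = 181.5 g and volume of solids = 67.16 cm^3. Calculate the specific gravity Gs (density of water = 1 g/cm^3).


Using Gs = m_s / (V_s * rho_w)
Since rho_w = 1 g/cm^3:
Gs = 181.5 / 67.16
Gs = 2.703


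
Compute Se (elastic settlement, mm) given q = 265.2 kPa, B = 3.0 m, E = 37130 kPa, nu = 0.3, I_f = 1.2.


Using Se = q * B * (1 - nu^2) * I_f / E
1 - nu^2 = 1 - 0.3^2 = 0.91
Se = 265.2 * 3.0 * 0.91 * 1.2 / 37130
Se = 0.023399 m
Convert to mm: Se = 0.023399 * 1000 = 23.399 mm


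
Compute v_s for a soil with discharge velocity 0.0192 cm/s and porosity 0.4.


Using v_s = v_d / n
v_s = 0.0192 / 0.4
v_s = 0.048 cm/s


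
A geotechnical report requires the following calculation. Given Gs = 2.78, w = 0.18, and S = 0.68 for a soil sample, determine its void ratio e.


Result: 0.7359

Derivation:
Using the relation e = Gs * w / S
e = 2.78 * 0.18 / 0.68
e = 0.7359


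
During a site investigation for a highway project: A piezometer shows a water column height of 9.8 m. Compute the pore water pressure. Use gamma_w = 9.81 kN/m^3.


Result: 96.14 kPa

Derivation:
Using u = gamma_w * h_w
u = 9.81 * 9.8
u = 96.14 kPa


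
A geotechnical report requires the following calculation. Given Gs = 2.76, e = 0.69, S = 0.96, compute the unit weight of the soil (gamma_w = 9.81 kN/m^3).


Using gamma = gamma_w * (Gs + S*e) / (1 + e)
Numerator: Gs + S*e = 2.76 + 0.96*0.69 = 3.4224
Denominator: 1 + e = 1 + 0.69 = 1.69
gamma = 9.81 * 3.4224 / 1.69
gamma = 19.866 kN/m^3


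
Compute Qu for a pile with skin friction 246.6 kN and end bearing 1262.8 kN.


Result: 1509.4 kN

Derivation:
Using Qu = Qf + Qb
Qu = 246.6 + 1262.8
Qu = 1509.4 kN


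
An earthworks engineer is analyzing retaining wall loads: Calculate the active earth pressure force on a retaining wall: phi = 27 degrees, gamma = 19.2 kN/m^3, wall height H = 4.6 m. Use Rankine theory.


Result: 76.28 kN/m

Derivation:
Compute active earth pressure coefficient:
Ka = tan^2(45 - phi/2) = tan^2(31.5) = 0.375525
Compute active force:
Pa = 0.5 * Ka * gamma * H^2
Pa = 0.5 * 0.375525 * 19.2 * 4.6^2
Pa = 76.28 kN/m


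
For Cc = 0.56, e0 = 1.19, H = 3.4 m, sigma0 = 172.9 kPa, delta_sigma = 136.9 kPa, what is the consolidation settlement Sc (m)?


Result: 0.2202 m

Derivation:
Using Sc = Cc * H / (1 + e0) * log10((sigma0 + delta_sigma) / sigma0)
Stress ratio = (172.9 + 136.9) / 172.9 = 1.79179
log10(1.79179) = 0.253286
Cc * H / (1 + e0) = 0.56 * 3.4 / (1 + 1.19) = 0.869406
Sc = 0.869406 * 0.253286
Sc = 0.2202 m


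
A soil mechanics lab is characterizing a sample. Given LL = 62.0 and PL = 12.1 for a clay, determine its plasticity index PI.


Using PI = LL - PL
PI = 62.0 - 12.1
PI = 49.9


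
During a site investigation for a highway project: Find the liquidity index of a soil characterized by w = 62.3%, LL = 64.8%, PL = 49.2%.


Result: 0.84

Derivation:
First compute the plasticity index:
PI = LL - PL = 64.8 - 49.2 = 15.6
Then compute the liquidity index:
LI = (w - PL) / PI
LI = (62.3 - 49.2) / 15.6
LI = 0.84


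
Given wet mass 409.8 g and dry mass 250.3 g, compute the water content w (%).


Using w = (m_wet - m_dry) / m_dry * 100
m_wet - m_dry = 409.8 - 250.3 = 159.5 g
w = 159.5 / 250.3 * 100
w = 63.72 %


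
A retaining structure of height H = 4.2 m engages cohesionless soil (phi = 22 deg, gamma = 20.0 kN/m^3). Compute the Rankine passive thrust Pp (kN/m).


Compute passive earth pressure coefficient:
Kp = tan^2(45 + phi/2) = tan^2(56.0) = 2.197987
Compute passive force:
Pp = 0.5 * Kp * gamma * H^2
Pp = 0.5 * 2.197987 * 20.0 * 4.2^2
Pp = 387.72 kN/m


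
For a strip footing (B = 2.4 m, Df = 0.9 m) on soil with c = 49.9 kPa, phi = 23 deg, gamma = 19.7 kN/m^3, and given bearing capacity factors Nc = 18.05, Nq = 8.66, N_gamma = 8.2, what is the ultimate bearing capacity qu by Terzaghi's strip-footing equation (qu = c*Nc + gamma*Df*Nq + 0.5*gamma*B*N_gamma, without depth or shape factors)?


Compute qu = c*Nc + gamma*Df*Nq + 0.5*gamma*B*N_gamma
Term 1: 49.9 * 18.05 = 900.695
Term 2: 19.7 * 0.9 * 8.66 = 153.5418
Term 3: 0.5 * 19.7 * 2.4 * 8.2 = 193.848
qu = 900.695 + 153.5418 + 193.848
qu = 1248.08 kPa


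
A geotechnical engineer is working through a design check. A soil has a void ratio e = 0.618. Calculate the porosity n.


Using the relation n = e / (1 + e)
n = 0.618 / (1 + 0.618)
n = 0.618 / 1.618
n = 0.382


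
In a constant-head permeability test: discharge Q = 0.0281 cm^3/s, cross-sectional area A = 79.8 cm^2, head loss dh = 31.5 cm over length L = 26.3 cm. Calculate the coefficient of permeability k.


Compute hydraulic gradient:
i = dh / L = 31.5 / 26.3 = 1.19772
Then apply Darcy's law:
k = Q / (A * i)
k = 0.0281 / (79.8 * 1.19772)
k = 0.0281 / 95.5779
k = 0.000294 cm/s


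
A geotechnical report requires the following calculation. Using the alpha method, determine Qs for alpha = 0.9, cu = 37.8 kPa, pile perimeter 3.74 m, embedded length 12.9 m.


Using Qs = alpha * cu * perimeter * L
Qs = 0.9 * 37.8 * 3.74 * 12.9
Qs = 1641.33 kN


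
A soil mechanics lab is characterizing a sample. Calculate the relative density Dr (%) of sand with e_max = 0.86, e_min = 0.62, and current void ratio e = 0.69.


Result: 70.83 %

Derivation:
Using Dr = (e_max - e) / (e_max - e_min) * 100
e_max - e = 0.86 - 0.69 = 0.17
e_max - e_min = 0.86 - 0.62 = 0.24
Dr = 0.17 / 0.24 * 100
Dr = 70.83 %


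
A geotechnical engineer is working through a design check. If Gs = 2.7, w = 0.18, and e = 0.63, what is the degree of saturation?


Result: 0.7714

Derivation:
Using S = Gs * w / e
S = 2.7 * 0.18 / 0.63
S = 0.7714


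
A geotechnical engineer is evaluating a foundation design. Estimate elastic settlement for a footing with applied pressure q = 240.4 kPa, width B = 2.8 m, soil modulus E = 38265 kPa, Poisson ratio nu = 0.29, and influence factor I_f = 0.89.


Result: 14.339 mm

Derivation:
Using Se = q * B * (1 - nu^2) * I_f / E
1 - nu^2 = 1 - 0.29^2 = 0.9159
Se = 240.4 * 2.8 * 0.9159 * 0.89 / 38265
Se = 0.014339 m
Convert to mm: Se = 0.014339 * 1000 = 14.339 mm


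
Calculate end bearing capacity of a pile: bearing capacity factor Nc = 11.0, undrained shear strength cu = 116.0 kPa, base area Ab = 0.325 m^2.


Using Qb = Nc * cu * Ab
Qb = 11.0 * 116.0 * 0.325
Qb = 414.7 kN


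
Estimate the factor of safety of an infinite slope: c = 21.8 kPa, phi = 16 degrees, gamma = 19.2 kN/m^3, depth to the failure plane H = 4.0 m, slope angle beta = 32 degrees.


Result: 1.091

Derivation:
Using Fs = c / (gamma*H*sin(beta)*cos(beta)) + tan(phi)/tan(beta)
Cohesion contribution = 21.8 / (19.2*4.0*sin(32)*cos(32))
Cohesion contribution = 0.631633
Friction contribution = tan(16)/tan(32) = 0.458889
Fs = 0.631633 + 0.458889
Fs = 1.091
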